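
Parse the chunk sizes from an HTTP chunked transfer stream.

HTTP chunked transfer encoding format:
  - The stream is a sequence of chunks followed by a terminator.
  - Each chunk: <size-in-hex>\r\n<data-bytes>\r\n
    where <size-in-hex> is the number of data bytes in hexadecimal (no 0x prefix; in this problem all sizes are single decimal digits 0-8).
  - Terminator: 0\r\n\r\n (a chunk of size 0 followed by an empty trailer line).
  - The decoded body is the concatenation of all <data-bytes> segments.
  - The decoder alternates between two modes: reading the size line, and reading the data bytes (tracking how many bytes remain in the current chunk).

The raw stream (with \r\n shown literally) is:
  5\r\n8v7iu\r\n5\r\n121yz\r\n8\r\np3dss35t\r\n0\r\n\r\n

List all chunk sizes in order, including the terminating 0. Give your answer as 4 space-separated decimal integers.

Answer: 5 5 8 0

Derivation:
Chunk 1: stream[0..1]='5' size=0x5=5, data at stream[3..8]='8v7iu' -> body[0..5], body so far='8v7iu'
Chunk 2: stream[10..11]='5' size=0x5=5, data at stream[13..18]='121yz' -> body[5..10], body so far='8v7iu121yz'
Chunk 3: stream[20..21]='8' size=0x8=8, data at stream[23..31]='p3dss35t' -> body[10..18], body so far='8v7iu121yzp3dss35t'
Chunk 4: stream[33..34]='0' size=0 (terminator). Final body='8v7iu121yzp3dss35t' (18 bytes)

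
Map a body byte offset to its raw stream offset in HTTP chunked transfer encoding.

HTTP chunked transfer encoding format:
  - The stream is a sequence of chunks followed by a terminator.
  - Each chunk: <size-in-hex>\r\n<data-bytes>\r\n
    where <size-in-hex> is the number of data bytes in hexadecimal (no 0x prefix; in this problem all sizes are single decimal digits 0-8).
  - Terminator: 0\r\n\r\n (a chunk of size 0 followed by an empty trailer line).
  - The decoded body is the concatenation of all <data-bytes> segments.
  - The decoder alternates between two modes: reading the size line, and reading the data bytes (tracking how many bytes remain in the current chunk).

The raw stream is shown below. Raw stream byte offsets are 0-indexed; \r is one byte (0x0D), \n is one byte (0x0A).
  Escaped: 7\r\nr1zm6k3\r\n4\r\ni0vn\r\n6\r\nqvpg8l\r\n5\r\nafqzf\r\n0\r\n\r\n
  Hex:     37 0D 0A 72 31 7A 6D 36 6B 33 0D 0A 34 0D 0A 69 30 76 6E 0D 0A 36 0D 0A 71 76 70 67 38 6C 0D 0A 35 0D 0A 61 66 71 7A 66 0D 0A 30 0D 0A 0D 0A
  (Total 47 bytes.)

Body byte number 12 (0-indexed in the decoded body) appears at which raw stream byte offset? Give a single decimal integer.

Answer: 25

Derivation:
Chunk 1: stream[0..1]='7' size=0x7=7, data at stream[3..10]='r1zm6k3' -> body[0..7], body so far='r1zm6k3'
Chunk 2: stream[12..13]='4' size=0x4=4, data at stream[15..19]='i0vn' -> body[7..11], body so far='r1zm6k3i0vn'
Chunk 3: stream[21..22]='6' size=0x6=6, data at stream[24..30]='qvpg8l' -> body[11..17], body so far='r1zm6k3i0vnqvpg8l'
Chunk 4: stream[32..33]='5' size=0x5=5, data at stream[35..40]='afqzf' -> body[17..22], body so far='r1zm6k3i0vnqvpg8lafqzf'
Chunk 5: stream[42..43]='0' size=0 (terminator). Final body='r1zm6k3i0vnqvpg8lafqzf' (22 bytes)
Body byte 12 at stream offset 25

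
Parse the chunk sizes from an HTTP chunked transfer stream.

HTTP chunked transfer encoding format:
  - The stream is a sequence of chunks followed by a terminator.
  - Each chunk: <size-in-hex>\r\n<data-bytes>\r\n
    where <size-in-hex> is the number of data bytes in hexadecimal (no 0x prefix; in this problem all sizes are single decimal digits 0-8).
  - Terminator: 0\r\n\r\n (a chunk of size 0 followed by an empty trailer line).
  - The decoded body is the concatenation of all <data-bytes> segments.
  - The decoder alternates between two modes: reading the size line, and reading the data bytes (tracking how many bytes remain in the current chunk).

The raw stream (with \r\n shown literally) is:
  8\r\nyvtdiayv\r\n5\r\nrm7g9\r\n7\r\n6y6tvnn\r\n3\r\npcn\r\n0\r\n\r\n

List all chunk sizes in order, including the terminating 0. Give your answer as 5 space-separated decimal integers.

Answer: 8 5 7 3 0

Derivation:
Chunk 1: stream[0..1]='8' size=0x8=8, data at stream[3..11]='yvtdiayv' -> body[0..8], body so far='yvtdiayv'
Chunk 2: stream[13..14]='5' size=0x5=5, data at stream[16..21]='rm7g9' -> body[8..13], body so far='yvtdiayvrm7g9'
Chunk 3: stream[23..24]='7' size=0x7=7, data at stream[26..33]='6y6tvnn' -> body[13..20], body so far='yvtdiayvrm7g96y6tvnn'
Chunk 4: stream[35..36]='3' size=0x3=3, data at stream[38..41]='pcn' -> body[20..23], body so far='yvtdiayvrm7g96y6tvnnpcn'
Chunk 5: stream[43..44]='0' size=0 (terminator). Final body='yvtdiayvrm7g96y6tvnnpcn' (23 bytes)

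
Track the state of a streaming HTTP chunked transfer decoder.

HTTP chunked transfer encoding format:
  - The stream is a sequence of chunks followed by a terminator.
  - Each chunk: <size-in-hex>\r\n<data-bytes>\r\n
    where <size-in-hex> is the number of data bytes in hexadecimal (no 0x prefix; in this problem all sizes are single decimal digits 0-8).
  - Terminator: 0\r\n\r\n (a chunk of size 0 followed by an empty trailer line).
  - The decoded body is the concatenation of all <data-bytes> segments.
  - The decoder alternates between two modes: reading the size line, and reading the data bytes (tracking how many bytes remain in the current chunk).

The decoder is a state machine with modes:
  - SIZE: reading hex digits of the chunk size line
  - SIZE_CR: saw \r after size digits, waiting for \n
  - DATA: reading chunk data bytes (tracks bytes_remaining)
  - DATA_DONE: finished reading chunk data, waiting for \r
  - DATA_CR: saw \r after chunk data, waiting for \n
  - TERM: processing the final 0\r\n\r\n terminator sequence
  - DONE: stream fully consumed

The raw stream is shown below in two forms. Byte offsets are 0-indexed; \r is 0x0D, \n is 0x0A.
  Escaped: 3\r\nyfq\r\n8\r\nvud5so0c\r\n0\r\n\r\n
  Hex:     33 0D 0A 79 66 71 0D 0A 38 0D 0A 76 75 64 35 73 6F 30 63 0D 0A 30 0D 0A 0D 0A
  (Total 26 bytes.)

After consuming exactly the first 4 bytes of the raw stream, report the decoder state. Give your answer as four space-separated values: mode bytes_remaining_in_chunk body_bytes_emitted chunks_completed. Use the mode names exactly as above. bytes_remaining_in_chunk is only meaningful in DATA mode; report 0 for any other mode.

Byte 0 = '3': mode=SIZE remaining=0 emitted=0 chunks_done=0
Byte 1 = 0x0D: mode=SIZE_CR remaining=0 emitted=0 chunks_done=0
Byte 2 = 0x0A: mode=DATA remaining=3 emitted=0 chunks_done=0
Byte 3 = 'y': mode=DATA remaining=2 emitted=1 chunks_done=0

Answer: DATA 2 1 0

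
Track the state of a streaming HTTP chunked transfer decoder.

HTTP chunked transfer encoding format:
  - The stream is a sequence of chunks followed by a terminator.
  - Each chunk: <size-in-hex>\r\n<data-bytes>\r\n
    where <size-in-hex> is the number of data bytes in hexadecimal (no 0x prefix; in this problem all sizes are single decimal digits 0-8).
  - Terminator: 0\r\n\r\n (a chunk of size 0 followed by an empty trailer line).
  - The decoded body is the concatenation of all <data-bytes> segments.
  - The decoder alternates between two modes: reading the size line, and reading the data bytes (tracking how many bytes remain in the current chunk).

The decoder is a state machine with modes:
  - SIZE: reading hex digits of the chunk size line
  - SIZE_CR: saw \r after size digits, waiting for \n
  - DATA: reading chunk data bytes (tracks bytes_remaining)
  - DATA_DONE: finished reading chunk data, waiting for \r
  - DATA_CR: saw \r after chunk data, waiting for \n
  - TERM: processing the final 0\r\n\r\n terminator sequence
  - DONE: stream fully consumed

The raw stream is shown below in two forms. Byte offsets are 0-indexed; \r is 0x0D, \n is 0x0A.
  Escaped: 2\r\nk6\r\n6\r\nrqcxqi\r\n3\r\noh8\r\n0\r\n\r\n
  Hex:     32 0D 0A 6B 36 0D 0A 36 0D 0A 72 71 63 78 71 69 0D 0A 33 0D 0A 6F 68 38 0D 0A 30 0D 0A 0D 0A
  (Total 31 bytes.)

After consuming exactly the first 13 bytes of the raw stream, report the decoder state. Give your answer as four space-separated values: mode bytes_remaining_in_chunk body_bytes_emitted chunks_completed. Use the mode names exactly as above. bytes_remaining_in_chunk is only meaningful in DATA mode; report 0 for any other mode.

Answer: DATA 3 5 1

Derivation:
Byte 0 = '2': mode=SIZE remaining=0 emitted=0 chunks_done=0
Byte 1 = 0x0D: mode=SIZE_CR remaining=0 emitted=0 chunks_done=0
Byte 2 = 0x0A: mode=DATA remaining=2 emitted=0 chunks_done=0
Byte 3 = 'k': mode=DATA remaining=1 emitted=1 chunks_done=0
Byte 4 = '6': mode=DATA_DONE remaining=0 emitted=2 chunks_done=0
Byte 5 = 0x0D: mode=DATA_CR remaining=0 emitted=2 chunks_done=0
Byte 6 = 0x0A: mode=SIZE remaining=0 emitted=2 chunks_done=1
Byte 7 = '6': mode=SIZE remaining=0 emitted=2 chunks_done=1
Byte 8 = 0x0D: mode=SIZE_CR remaining=0 emitted=2 chunks_done=1
Byte 9 = 0x0A: mode=DATA remaining=6 emitted=2 chunks_done=1
Byte 10 = 'r': mode=DATA remaining=5 emitted=3 chunks_done=1
Byte 11 = 'q': mode=DATA remaining=4 emitted=4 chunks_done=1
Byte 12 = 'c': mode=DATA remaining=3 emitted=5 chunks_done=1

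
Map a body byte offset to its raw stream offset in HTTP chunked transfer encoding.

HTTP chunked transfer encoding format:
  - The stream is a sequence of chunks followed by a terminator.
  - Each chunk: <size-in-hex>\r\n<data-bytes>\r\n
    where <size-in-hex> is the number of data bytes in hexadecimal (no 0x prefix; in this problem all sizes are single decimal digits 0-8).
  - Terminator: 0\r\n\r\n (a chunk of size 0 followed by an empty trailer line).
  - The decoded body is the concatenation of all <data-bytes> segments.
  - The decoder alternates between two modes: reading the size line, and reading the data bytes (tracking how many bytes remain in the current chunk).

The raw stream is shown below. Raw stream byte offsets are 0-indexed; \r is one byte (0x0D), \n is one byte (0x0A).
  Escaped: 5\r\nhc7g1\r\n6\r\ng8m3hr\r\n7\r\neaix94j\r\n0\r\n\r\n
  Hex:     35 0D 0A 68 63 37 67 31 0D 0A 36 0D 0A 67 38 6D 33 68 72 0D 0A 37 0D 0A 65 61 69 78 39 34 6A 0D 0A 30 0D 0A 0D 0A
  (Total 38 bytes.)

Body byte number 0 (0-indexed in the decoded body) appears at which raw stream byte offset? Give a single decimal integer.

Answer: 3

Derivation:
Chunk 1: stream[0..1]='5' size=0x5=5, data at stream[3..8]='hc7g1' -> body[0..5], body so far='hc7g1'
Chunk 2: stream[10..11]='6' size=0x6=6, data at stream[13..19]='g8m3hr' -> body[5..11], body so far='hc7g1g8m3hr'
Chunk 3: stream[21..22]='7' size=0x7=7, data at stream[24..31]='eaix94j' -> body[11..18], body so far='hc7g1g8m3hreaix94j'
Chunk 4: stream[33..34]='0' size=0 (terminator). Final body='hc7g1g8m3hreaix94j' (18 bytes)
Body byte 0 at stream offset 3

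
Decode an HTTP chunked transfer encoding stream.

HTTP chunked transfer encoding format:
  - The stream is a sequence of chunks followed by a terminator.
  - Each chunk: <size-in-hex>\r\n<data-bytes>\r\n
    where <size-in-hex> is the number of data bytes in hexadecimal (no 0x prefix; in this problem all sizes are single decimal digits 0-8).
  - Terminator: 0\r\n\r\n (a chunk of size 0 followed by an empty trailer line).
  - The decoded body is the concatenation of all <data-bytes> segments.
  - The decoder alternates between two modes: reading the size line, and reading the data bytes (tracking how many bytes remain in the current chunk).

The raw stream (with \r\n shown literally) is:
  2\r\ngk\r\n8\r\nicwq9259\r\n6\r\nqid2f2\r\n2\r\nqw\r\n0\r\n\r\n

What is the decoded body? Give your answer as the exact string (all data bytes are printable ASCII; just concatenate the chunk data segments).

Chunk 1: stream[0..1]='2' size=0x2=2, data at stream[3..5]='gk' -> body[0..2], body so far='gk'
Chunk 2: stream[7..8]='8' size=0x8=8, data at stream[10..18]='icwq9259' -> body[2..10], body so far='gkicwq9259'
Chunk 3: stream[20..21]='6' size=0x6=6, data at stream[23..29]='qid2f2' -> body[10..16], body so far='gkicwq9259qid2f2'
Chunk 4: stream[31..32]='2' size=0x2=2, data at stream[34..36]='qw' -> body[16..18], body so far='gkicwq9259qid2f2qw'
Chunk 5: stream[38..39]='0' size=0 (terminator). Final body='gkicwq9259qid2f2qw' (18 bytes)

Answer: gkicwq9259qid2f2qw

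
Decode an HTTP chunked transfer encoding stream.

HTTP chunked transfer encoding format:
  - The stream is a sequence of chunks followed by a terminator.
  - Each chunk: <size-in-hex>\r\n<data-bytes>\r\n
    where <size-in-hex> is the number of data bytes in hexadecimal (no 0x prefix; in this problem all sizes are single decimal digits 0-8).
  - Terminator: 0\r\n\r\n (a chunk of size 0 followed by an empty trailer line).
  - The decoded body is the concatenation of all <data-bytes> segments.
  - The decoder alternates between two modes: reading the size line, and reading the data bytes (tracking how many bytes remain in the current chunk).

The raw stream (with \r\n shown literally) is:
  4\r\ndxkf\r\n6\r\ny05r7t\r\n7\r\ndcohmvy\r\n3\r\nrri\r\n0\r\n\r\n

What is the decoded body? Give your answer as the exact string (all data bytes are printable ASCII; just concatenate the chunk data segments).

Answer: dxkfy05r7tdcohmvyrri

Derivation:
Chunk 1: stream[0..1]='4' size=0x4=4, data at stream[3..7]='dxkf' -> body[0..4], body so far='dxkf'
Chunk 2: stream[9..10]='6' size=0x6=6, data at stream[12..18]='y05r7t' -> body[4..10], body so far='dxkfy05r7t'
Chunk 3: stream[20..21]='7' size=0x7=7, data at stream[23..30]='dcohmvy' -> body[10..17], body so far='dxkfy05r7tdcohmvy'
Chunk 4: stream[32..33]='3' size=0x3=3, data at stream[35..38]='rri' -> body[17..20], body so far='dxkfy05r7tdcohmvyrri'
Chunk 5: stream[40..41]='0' size=0 (terminator). Final body='dxkfy05r7tdcohmvyrri' (20 bytes)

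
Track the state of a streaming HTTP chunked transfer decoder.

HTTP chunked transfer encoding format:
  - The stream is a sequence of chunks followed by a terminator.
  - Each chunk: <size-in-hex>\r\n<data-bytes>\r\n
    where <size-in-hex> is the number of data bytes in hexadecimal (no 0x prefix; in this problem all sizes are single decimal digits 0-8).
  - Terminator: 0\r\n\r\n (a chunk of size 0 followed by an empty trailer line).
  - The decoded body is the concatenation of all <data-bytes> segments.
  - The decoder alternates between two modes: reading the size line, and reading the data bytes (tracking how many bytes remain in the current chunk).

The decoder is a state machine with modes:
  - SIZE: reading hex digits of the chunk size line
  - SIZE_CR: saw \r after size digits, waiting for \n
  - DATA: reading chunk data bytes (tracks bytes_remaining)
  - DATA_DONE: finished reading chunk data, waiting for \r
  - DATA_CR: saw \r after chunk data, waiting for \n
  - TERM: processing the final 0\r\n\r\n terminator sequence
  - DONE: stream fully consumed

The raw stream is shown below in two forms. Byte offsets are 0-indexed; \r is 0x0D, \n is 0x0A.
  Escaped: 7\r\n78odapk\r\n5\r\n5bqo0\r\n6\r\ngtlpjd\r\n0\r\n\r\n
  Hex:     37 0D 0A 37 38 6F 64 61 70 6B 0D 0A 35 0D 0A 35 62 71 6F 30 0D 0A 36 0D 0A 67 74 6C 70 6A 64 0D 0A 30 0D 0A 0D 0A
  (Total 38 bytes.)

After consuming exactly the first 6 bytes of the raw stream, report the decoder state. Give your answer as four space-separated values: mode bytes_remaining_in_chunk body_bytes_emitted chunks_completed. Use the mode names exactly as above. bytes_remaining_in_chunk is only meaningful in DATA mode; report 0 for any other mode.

Byte 0 = '7': mode=SIZE remaining=0 emitted=0 chunks_done=0
Byte 1 = 0x0D: mode=SIZE_CR remaining=0 emitted=0 chunks_done=0
Byte 2 = 0x0A: mode=DATA remaining=7 emitted=0 chunks_done=0
Byte 3 = '7': mode=DATA remaining=6 emitted=1 chunks_done=0
Byte 4 = '8': mode=DATA remaining=5 emitted=2 chunks_done=0
Byte 5 = 'o': mode=DATA remaining=4 emitted=3 chunks_done=0

Answer: DATA 4 3 0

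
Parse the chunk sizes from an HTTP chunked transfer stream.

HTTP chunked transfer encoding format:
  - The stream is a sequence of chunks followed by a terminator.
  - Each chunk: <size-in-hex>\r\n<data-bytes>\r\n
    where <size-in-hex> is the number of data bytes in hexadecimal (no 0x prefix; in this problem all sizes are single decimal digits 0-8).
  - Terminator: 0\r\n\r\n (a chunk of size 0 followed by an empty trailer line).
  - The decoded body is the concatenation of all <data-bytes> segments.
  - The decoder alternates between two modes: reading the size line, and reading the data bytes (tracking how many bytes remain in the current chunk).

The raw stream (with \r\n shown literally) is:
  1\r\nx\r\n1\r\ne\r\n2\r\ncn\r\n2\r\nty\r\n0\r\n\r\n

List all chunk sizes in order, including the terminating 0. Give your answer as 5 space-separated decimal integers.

Chunk 1: stream[0..1]='1' size=0x1=1, data at stream[3..4]='x' -> body[0..1], body so far='x'
Chunk 2: stream[6..7]='1' size=0x1=1, data at stream[9..10]='e' -> body[1..2], body so far='xe'
Chunk 3: stream[12..13]='2' size=0x2=2, data at stream[15..17]='cn' -> body[2..4], body so far='xecn'
Chunk 4: stream[19..20]='2' size=0x2=2, data at stream[22..24]='ty' -> body[4..6], body so far='xecnty'
Chunk 5: stream[26..27]='0' size=0 (terminator). Final body='xecnty' (6 bytes)

Answer: 1 1 2 2 0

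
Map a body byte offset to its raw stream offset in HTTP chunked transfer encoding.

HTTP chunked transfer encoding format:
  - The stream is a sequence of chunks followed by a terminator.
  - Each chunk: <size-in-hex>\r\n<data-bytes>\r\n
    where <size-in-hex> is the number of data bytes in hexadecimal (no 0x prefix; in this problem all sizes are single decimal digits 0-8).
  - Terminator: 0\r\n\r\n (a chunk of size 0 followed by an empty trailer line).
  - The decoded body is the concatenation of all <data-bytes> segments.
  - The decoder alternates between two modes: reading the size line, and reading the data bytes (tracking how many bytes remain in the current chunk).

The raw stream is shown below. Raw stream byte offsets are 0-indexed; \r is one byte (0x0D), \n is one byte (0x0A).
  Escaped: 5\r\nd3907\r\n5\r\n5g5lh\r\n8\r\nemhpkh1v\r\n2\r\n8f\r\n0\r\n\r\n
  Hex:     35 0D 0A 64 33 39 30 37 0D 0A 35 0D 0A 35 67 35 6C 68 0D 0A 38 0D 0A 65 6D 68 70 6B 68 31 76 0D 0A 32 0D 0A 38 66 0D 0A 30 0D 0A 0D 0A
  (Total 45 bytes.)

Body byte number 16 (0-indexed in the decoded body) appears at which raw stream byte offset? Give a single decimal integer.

Answer: 29

Derivation:
Chunk 1: stream[0..1]='5' size=0x5=5, data at stream[3..8]='d3907' -> body[0..5], body so far='d3907'
Chunk 2: stream[10..11]='5' size=0x5=5, data at stream[13..18]='5g5lh' -> body[5..10], body so far='d39075g5lh'
Chunk 3: stream[20..21]='8' size=0x8=8, data at stream[23..31]='emhpkh1v' -> body[10..18], body so far='d39075g5lhemhpkh1v'
Chunk 4: stream[33..34]='2' size=0x2=2, data at stream[36..38]='8f' -> body[18..20], body so far='d39075g5lhemhpkh1v8f'
Chunk 5: stream[40..41]='0' size=0 (terminator). Final body='d39075g5lhemhpkh1v8f' (20 bytes)
Body byte 16 at stream offset 29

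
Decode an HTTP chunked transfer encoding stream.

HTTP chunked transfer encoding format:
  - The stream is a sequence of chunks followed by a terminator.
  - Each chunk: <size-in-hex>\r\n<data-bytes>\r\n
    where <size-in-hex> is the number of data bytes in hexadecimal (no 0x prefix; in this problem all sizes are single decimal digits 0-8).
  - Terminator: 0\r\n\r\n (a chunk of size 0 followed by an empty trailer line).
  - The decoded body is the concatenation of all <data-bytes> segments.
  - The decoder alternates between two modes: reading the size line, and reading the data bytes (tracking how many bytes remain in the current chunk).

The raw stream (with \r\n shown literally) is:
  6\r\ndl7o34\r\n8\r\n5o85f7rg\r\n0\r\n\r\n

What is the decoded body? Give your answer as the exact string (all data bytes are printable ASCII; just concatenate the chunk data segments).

Answer: dl7o345o85f7rg

Derivation:
Chunk 1: stream[0..1]='6' size=0x6=6, data at stream[3..9]='dl7o34' -> body[0..6], body so far='dl7o34'
Chunk 2: stream[11..12]='8' size=0x8=8, data at stream[14..22]='5o85f7rg' -> body[6..14], body so far='dl7o345o85f7rg'
Chunk 3: stream[24..25]='0' size=0 (terminator). Final body='dl7o345o85f7rg' (14 bytes)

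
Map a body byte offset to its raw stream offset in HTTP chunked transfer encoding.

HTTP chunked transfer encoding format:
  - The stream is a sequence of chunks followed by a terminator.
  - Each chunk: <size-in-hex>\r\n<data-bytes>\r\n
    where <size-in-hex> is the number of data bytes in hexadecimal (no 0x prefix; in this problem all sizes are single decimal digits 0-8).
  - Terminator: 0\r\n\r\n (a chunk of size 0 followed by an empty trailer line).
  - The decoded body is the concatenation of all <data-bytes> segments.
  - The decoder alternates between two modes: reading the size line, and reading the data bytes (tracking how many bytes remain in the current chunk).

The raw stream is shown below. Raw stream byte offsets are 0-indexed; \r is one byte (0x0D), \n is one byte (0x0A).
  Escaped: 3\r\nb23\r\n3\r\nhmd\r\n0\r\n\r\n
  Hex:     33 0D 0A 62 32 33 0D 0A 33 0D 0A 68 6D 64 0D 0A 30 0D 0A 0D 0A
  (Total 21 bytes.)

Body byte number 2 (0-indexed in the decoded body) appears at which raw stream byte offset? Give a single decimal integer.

Answer: 5

Derivation:
Chunk 1: stream[0..1]='3' size=0x3=3, data at stream[3..6]='b23' -> body[0..3], body so far='b23'
Chunk 2: stream[8..9]='3' size=0x3=3, data at stream[11..14]='hmd' -> body[3..6], body so far='b23hmd'
Chunk 3: stream[16..17]='0' size=0 (terminator). Final body='b23hmd' (6 bytes)
Body byte 2 at stream offset 5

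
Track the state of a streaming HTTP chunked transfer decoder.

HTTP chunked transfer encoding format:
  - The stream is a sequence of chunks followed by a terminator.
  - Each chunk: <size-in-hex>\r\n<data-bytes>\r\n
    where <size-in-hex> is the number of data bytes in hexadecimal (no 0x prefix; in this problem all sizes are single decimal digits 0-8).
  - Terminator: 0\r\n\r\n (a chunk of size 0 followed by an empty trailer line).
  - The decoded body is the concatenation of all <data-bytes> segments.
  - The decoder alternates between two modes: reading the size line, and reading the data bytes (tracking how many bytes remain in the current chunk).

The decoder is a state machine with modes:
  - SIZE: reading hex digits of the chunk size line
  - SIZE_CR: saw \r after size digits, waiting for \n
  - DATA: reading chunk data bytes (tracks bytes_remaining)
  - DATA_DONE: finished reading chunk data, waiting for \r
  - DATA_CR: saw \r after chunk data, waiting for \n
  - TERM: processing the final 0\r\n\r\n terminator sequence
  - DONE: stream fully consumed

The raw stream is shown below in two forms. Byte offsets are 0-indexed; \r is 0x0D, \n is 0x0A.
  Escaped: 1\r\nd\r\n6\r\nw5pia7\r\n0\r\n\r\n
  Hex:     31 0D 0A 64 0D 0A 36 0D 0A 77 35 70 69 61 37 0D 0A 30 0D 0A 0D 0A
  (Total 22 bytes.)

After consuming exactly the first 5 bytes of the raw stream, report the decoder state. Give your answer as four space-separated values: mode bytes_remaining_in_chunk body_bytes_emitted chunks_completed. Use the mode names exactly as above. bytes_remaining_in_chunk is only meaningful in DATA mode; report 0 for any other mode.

Byte 0 = '1': mode=SIZE remaining=0 emitted=0 chunks_done=0
Byte 1 = 0x0D: mode=SIZE_CR remaining=0 emitted=0 chunks_done=0
Byte 2 = 0x0A: mode=DATA remaining=1 emitted=0 chunks_done=0
Byte 3 = 'd': mode=DATA_DONE remaining=0 emitted=1 chunks_done=0
Byte 4 = 0x0D: mode=DATA_CR remaining=0 emitted=1 chunks_done=0

Answer: DATA_CR 0 1 0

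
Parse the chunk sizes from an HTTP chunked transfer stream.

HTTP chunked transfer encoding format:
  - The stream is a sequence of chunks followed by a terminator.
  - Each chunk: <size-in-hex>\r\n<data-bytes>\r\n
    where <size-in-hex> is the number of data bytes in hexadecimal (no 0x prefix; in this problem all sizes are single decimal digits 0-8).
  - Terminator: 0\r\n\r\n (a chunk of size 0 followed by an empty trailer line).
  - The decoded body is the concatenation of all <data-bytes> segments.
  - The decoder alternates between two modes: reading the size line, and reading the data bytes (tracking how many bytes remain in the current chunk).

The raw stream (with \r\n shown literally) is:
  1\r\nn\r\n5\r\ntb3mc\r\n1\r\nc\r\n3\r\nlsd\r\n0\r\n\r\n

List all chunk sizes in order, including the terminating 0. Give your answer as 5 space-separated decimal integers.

Answer: 1 5 1 3 0

Derivation:
Chunk 1: stream[0..1]='1' size=0x1=1, data at stream[3..4]='n' -> body[0..1], body so far='n'
Chunk 2: stream[6..7]='5' size=0x5=5, data at stream[9..14]='tb3mc' -> body[1..6], body so far='ntb3mc'
Chunk 3: stream[16..17]='1' size=0x1=1, data at stream[19..20]='c' -> body[6..7], body so far='ntb3mcc'
Chunk 4: stream[22..23]='3' size=0x3=3, data at stream[25..28]='lsd' -> body[7..10], body so far='ntb3mcclsd'
Chunk 5: stream[30..31]='0' size=0 (terminator). Final body='ntb3mcclsd' (10 bytes)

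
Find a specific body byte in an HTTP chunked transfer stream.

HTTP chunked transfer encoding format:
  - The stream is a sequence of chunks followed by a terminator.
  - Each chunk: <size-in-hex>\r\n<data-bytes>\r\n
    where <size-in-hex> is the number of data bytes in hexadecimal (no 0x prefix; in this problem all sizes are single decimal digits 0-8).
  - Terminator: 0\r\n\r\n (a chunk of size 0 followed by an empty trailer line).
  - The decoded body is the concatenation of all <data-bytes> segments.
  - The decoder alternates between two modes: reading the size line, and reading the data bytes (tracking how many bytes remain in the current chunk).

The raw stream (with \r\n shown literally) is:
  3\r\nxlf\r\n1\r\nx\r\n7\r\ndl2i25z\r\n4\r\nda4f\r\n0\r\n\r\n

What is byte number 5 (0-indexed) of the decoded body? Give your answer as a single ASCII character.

Answer: l

Derivation:
Chunk 1: stream[0..1]='3' size=0x3=3, data at stream[3..6]='xlf' -> body[0..3], body so far='xlf'
Chunk 2: stream[8..9]='1' size=0x1=1, data at stream[11..12]='x' -> body[3..4], body so far='xlfx'
Chunk 3: stream[14..15]='7' size=0x7=7, data at stream[17..24]='dl2i25z' -> body[4..11], body so far='xlfxdl2i25z'
Chunk 4: stream[26..27]='4' size=0x4=4, data at stream[29..33]='da4f' -> body[11..15], body so far='xlfxdl2i25zda4f'
Chunk 5: stream[35..36]='0' size=0 (terminator). Final body='xlfxdl2i25zda4f' (15 bytes)
Body byte 5 = 'l'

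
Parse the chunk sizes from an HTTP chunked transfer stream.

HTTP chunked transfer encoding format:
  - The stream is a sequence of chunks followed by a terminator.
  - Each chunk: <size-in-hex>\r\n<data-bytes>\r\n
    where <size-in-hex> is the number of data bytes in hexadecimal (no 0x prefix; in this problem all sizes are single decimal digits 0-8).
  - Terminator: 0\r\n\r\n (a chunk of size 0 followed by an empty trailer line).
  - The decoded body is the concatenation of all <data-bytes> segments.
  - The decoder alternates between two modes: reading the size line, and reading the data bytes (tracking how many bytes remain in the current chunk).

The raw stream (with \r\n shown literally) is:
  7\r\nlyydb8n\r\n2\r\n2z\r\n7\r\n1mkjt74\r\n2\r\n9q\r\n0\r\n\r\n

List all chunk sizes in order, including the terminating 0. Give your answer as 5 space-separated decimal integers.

Chunk 1: stream[0..1]='7' size=0x7=7, data at stream[3..10]='lyydb8n' -> body[0..7], body so far='lyydb8n'
Chunk 2: stream[12..13]='2' size=0x2=2, data at stream[15..17]='2z' -> body[7..9], body so far='lyydb8n2z'
Chunk 3: stream[19..20]='7' size=0x7=7, data at stream[22..29]='1mkjt74' -> body[9..16], body so far='lyydb8n2z1mkjt74'
Chunk 4: stream[31..32]='2' size=0x2=2, data at stream[34..36]='9q' -> body[16..18], body so far='lyydb8n2z1mkjt749q'
Chunk 5: stream[38..39]='0' size=0 (terminator). Final body='lyydb8n2z1mkjt749q' (18 bytes)

Answer: 7 2 7 2 0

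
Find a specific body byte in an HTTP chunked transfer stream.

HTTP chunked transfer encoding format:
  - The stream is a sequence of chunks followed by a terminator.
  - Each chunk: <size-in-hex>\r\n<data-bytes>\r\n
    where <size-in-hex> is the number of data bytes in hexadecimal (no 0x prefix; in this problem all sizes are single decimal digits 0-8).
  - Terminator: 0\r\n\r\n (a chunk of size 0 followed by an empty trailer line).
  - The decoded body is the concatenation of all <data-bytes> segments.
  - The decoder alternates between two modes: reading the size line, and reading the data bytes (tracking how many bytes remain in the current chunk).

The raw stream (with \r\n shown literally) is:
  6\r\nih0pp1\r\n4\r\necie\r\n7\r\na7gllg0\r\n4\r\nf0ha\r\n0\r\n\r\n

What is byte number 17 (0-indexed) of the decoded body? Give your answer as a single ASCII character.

Chunk 1: stream[0..1]='6' size=0x6=6, data at stream[3..9]='ih0pp1' -> body[0..6], body so far='ih0pp1'
Chunk 2: stream[11..12]='4' size=0x4=4, data at stream[14..18]='ecie' -> body[6..10], body so far='ih0pp1ecie'
Chunk 3: stream[20..21]='7' size=0x7=7, data at stream[23..30]='a7gllg0' -> body[10..17], body so far='ih0pp1eciea7gllg0'
Chunk 4: stream[32..33]='4' size=0x4=4, data at stream[35..39]='f0ha' -> body[17..21], body so far='ih0pp1eciea7gllg0f0ha'
Chunk 5: stream[41..42]='0' size=0 (terminator). Final body='ih0pp1eciea7gllg0f0ha' (21 bytes)
Body byte 17 = 'f'

Answer: f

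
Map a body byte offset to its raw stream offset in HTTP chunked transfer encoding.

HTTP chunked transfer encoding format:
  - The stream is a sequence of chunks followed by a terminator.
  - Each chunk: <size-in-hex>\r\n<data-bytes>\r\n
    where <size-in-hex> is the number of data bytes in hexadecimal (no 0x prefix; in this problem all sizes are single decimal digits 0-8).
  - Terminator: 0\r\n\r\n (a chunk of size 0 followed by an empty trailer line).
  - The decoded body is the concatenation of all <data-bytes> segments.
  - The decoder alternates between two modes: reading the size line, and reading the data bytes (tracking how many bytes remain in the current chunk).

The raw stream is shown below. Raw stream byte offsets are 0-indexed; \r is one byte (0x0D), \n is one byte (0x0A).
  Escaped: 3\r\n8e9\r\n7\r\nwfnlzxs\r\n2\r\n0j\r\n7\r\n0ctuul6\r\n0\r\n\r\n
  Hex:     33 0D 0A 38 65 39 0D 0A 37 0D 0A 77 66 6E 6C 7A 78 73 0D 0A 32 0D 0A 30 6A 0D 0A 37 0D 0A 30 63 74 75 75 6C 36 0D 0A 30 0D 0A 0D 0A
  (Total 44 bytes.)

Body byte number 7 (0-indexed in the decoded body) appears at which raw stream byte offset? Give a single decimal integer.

Answer: 15

Derivation:
Chunk 1: stream[0..1]='3' size=0x3=3, data at stream[3..6]='8e9' -> body[0..3], body so far='8e9'
Chunk 2: stream[8..9]='7' size=0x7=7, data at stream[11..18]='wfnlzxs' -> body[3..10], body so far='8e9wfnlzxs'
Chunk 3: stream[20..21]='2' size=0x2=2, data at stream[23..25]='0j' -> body[10..12], body so far='8e9wfnlzxs0j'
Chunk 4: stream[27..28]='7' size=0x7=7, data at stream[30..37]='0ctuul6' -> body[12..19], body so far='8e9wfnlzxs0j0ctuul6'
Chunk 5: stream[39..40]='0' size=0 (terminator). Final body='8e9wfnlzxs0j0ctuul6' (19 bytes)
Body byte 7 at stream offset 15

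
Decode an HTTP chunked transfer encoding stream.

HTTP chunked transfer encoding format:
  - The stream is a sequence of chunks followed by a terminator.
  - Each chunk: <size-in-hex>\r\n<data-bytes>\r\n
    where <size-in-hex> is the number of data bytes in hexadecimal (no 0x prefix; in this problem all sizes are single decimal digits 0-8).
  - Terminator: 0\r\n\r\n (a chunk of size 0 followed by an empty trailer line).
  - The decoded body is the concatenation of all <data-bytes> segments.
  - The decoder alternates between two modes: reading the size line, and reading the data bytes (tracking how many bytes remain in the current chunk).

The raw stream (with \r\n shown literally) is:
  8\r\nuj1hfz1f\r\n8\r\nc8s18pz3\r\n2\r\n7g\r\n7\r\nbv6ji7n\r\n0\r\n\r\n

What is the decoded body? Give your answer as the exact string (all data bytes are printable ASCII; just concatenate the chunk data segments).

Answer: uj1hfz1fc8s18pz37gbv6ji7n

Derivation:
Chunk 1: stream[0..1]='8' size=0x8=8, data at stream[3..11]='uj1hfz1f' -> body[0..8], body so far='uj1hfz1f'
Chunk 2: stream[13..14]='8' size=0x8=8, data at stream[16..24]='c8s18pz3' -> body[8..16], body so far='uj1hfz1fc8s18pz3'
Chunk 3: stream[26..27]='2' size=0x2=2, data at stream[29..31]='7g' -> body[16..18], body so far='uj1hfz1fc8s18pz37g'
Chunk 4: stream[33..34]='7' size=0x7=7, data at stream[36..43]='bv6ji7n' -> body[18..25], body so far='uj1hfz1fc8s18pz37gbv6ji7n'
Chunk 5: stream[45..46]='0' size=0 (terminator). Final body='uj1hfz1fc8s18pz37gbv6ji7n' (25 bytes)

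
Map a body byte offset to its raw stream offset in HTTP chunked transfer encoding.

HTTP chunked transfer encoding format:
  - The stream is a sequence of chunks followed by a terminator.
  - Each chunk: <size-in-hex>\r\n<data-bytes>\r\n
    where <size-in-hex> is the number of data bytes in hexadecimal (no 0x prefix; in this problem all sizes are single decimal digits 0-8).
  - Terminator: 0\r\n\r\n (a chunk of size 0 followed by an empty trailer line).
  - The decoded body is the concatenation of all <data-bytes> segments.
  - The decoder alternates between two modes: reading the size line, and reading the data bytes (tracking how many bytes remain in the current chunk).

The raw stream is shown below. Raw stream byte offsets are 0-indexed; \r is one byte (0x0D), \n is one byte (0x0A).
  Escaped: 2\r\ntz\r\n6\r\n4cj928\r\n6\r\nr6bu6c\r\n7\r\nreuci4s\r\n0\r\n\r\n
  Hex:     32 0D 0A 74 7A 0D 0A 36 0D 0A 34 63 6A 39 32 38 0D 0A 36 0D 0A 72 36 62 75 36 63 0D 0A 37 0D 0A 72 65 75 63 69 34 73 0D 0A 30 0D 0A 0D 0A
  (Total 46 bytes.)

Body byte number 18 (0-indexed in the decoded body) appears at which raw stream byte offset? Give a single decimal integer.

Chunk 1: stream[0..1]='2' size=0x2=2, data at stream[3..5]='tz' -> body[0..2], body so far='tz'
Chunk 2: stream[7..8]='6' size=0x6=6, data at stream[10..16]='4cj928' -> body[2..8], body so far='tz4cj928'
Chunk 3: stream[18..19]='6' size=0x6=6, data at stream[21..27]='r6bu6c' -> body[8..14], body so far='tz4cj928r6bu6c'
Chunk 4: stream[29..30]='7' size=0x7=7, data at stream[32..39]='reuci4s' -> body[14..21], body so far='tz4cj928r6bu6creuci4s'
Chunk 5: stream[41..42]='0' size=0 (terminator). Final body='tz4cj928r6bu6creuci4s' (21 bytes)
Body byte 18 at stream offset 36

Answer: 36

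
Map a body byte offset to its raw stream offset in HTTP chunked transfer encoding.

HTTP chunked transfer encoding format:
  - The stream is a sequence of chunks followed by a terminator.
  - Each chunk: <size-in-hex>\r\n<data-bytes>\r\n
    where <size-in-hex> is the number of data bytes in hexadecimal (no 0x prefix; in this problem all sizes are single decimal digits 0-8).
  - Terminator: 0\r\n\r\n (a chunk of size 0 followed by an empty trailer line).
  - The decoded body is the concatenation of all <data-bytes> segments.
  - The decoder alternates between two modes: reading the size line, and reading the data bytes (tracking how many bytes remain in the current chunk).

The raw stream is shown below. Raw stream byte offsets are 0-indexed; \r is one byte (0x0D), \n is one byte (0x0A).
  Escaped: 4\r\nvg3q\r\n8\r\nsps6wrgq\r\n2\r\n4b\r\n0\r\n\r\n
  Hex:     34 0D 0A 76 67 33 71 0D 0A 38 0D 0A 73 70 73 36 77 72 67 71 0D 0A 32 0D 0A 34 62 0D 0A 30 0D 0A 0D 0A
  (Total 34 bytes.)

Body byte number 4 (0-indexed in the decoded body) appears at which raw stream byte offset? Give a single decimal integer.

Chunk 1: stream[0..1]='4' size=0x4=4, data at stream[3..7]='vg3q' -> body[0..4], body so far='vg3q'
Chunk 2: stream[9..10]='8' size=0x8=8, data at stream[12..20]='sps6wrgq' -> body[4..12], body so far='vg3qsps6wrgq'
Chunk 3: stream[22..23]='2' size=0x2=2, data at stream[25..27]='4b' -> body[12..14], body so far='vg3qsps6wrgq4b'
Chunk 4: stream[29..30]='0' size=0 (terminator). Final body='vg3qsps6wrgq4b' (14 bytes)
Body byte 4 at stream offset 12

Answer: 12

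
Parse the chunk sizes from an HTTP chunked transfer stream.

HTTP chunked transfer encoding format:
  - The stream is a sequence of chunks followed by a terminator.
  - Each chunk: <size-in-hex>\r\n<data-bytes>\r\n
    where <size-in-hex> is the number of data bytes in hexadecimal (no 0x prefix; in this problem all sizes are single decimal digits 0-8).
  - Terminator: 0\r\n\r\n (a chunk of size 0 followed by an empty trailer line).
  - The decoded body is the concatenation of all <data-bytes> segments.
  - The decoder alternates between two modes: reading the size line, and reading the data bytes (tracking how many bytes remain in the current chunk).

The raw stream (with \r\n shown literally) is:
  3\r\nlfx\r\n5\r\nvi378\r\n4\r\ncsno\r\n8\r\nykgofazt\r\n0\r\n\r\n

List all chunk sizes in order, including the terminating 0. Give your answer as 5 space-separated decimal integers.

Answer: 3 5 4 8 0

Derivation:
Chunk 1: stream[0..1]='3' size=0x3=3, data at stream[3..6]='lfx' -> body[0..3], body so far='lfx'
Chunk 2: stream[8..9]='5' size=0x5=5, data at stream[11..16]='vi378' -> body[3..8], body so far='lfxvi378'
Chunk 3: stream[18..19]='4' size=0x4=4, data at stream[21..25]='csno' -> body[8..12], body so far='lfxvi378csno'
Chunk 4: stream[27..28]='8' size=0x8=8, data at stream[30..38]='ykgofazt' -> body[12..20], body so far='lfxvi378csnoykgofazt'
Chunk 5: stream[40..41]='0' size=0 (terminator). Final body='lfxvi378csnoykgofazt' (20 bytes)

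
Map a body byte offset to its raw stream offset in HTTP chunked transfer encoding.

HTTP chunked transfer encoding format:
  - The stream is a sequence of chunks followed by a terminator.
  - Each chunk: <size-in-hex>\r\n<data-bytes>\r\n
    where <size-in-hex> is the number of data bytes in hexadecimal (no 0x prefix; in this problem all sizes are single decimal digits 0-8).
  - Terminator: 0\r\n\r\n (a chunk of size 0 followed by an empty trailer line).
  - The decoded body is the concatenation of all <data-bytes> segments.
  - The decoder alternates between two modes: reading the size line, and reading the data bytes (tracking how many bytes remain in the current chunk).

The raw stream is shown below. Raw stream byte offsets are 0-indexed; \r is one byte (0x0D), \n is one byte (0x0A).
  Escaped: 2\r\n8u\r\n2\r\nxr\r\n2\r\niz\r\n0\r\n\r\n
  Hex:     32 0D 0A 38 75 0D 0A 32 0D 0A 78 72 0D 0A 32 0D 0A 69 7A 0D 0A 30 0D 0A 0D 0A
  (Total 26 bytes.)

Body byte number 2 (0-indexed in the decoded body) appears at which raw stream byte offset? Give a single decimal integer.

Answer: 10

Derivation:
Chunk 1: stream[0..1]='2' size=0x2=2, data at stream[3..5]='8u' -> body[0..2], body so far='8u'
Chunk 2: stream[7..8]='2' size=0x2=2, data at stream[10..12]='xr' -> body[2..4], body so far='8uxr'
Chunk 3: stream[14..15]='2' size=0x2=2, data at stream[17..19]='iz' -> body[4..6], body so far='8uxriz'
Chunk 4: stream[21..22]='0' size=0 (terminator). Final body='8uxriz' (6 bytes)
Body byte 2 at stream offset 10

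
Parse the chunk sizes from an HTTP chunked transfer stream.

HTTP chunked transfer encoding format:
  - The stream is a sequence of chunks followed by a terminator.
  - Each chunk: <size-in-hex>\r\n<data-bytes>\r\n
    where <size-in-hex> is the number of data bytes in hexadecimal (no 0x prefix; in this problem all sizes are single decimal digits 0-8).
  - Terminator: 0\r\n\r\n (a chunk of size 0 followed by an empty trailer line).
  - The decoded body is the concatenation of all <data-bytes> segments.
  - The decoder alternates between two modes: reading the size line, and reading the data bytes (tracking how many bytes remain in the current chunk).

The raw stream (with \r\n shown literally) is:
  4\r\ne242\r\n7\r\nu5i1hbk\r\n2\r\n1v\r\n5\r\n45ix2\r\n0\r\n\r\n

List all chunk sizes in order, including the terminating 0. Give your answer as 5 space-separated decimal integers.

Answer: 4 7 2 5 0

Derivation:
Chunk 1: stream[0..1]='4' size=0x4=4, data at stream[3..7]='e242' -> body[0..4], body so far='e242'
Chunk 2: stream[9..10]='7' size=0x7=7, data at stream[12..19]='u5i1hbk' -> body[4..11], body so far='e242u5i1hbk'
Chunk 3: stream[21..22]='2' size=0x2=2, data at stream[24..26]='1v' -> body[11..13], body so far='e242u5i1hbk1v'
Chunk 4: stream[28..29]='5' size=0x5=5, data at stream[31..36]='45ix2' -> body[13..18], body so far='e242u5i1hbk1v45ix2'
Chunk 5: stream[38..39]='0' size=0 (terminator). Final body='e242u5i1hbk1v45ix2' (18 bytes)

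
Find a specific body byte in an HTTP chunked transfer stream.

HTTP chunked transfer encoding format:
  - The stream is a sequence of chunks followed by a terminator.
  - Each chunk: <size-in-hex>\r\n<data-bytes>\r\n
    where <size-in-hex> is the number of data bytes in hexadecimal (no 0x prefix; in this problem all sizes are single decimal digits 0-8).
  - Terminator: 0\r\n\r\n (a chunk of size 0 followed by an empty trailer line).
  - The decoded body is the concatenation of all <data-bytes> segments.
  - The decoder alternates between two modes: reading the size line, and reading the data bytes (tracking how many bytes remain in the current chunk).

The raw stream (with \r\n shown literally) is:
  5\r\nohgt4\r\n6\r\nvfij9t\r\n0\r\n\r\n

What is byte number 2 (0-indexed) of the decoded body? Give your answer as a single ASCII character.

Answer: g

Derivation:
Chunk 1: stream[0..1]='5' size=0x5=5, data at stream[3..8]='ohgt4' -> body[0..5], body so far='ohgt4'
Chunk 2: stream[10..11]='6' size=0x6=6, data at stream[13..19]='vfij9t' -> body[5..11], body so far='ohgt4vfij9t'
Chunk 3: stream[21..22]='0' size=0 (terminator). Final body='ohgt4vfij9t' (11 bytes)
Body byte 2 = 'g'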